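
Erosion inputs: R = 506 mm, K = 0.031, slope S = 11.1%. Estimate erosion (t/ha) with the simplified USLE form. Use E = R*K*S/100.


Formula: E = R * K * S / 100  (simplified USLE)
R * K = 506 * 0.031 = 15.686
E = 15.686 * 11.1 / 100 = 1.74 t/ha

1.74


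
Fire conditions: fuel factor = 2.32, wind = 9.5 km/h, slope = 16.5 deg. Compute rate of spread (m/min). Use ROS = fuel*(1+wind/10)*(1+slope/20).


Formula: ROS = fuel * (1 + wind/10) * (1 + slope/20)
Wind factor = 1 + 9.5/10 = 1.95
Slope factor = 1 + 16.5/20 = 1.825
ROS = 2.32 * 1.95 * 1.825 = 8.26 m/min

8.26


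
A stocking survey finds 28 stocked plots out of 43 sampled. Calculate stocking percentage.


Formula: Stocking % = stocked plots / total plots * 100
Stocking = 28 / 43 * 100
Stocking = 0.6512 * 100 = 65.1%

65.1


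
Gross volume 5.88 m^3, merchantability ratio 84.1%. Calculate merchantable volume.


Formula: MV = V_total * (merchantable_pct / 100)
Merchantable fraction = 84.1% / 100 = 0.841
MV = 5.88 m^3 * 0.841 = 4.945 m^3

4.945


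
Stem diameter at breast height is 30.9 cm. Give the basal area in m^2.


Formula: BA = pi * (DBH/2)^2 / 10000  (cm^2 to m^2)
Radius = DBH/2 = 30.9/2 = 15.45 cm
BA = pi * 15.45^2 / 10000
   = 749.906 cm^2 / 10000
   = 0.075 m^2

0.075


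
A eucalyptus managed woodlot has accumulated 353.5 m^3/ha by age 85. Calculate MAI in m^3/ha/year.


Formula: MAI = Total Volume / Stand Age
MAI = 353.5 m^3/ha / 85 years
MAI = 4.16 m^3/ha/year

4.16


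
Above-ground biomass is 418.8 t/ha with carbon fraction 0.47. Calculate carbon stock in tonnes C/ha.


Formula: Carbon Stock = Biomass * Carbon Fraction
C = 418.8 t/ha * 0.47
C = 196.8 t C/ha

196.8


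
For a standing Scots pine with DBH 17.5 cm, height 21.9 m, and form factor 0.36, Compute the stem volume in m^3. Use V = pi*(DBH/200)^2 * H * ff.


Formula: V = pi * (DBH/200)^2 * H * ff
Radius = DBH/200 = 17.5/200 = 0.0875 m
Radius^2 = 0.0875^2 = 0.00765625 m^2
V = pi * 0.00765625 * 21.9 * 0.36
V = 0.19 m^3

0.19


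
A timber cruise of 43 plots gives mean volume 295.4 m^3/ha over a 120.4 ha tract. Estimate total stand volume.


Formula: Total Volume = Mean Volume per ha * Total Area
Total Volume = 295.4 m^3/ha * 120.4 ha
Total Volume = 35566 m^3

35566


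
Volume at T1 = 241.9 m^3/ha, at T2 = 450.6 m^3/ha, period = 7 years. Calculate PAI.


Formula: PAI = (V_T2 - V_T1) / (T2 - T1)
Volume increment = 450.6 - 241.9 = 208.7 m^3/ha
PAI = 208.7 / 7 = 29.81 m^3/ha/year

29.81


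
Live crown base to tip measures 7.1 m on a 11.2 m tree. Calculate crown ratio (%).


Formula: Crown Ratio = (Crown Length / Total Height) * 100
CR = (7.1 m / 11.2 m) * 100
CR = 0.6339 * 100 = 63.4%

63.4


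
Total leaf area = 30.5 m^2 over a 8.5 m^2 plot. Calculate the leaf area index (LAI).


Formula: LAI = total leaf area / ground area  (dimensionless)
LAI = 30.5 m^2 / 8.5 m^2
LAI = 3.59

3.59


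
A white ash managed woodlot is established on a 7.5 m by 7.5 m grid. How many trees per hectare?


Formula: TPH = 10000 m^2/ha / (spacing_x * spacing_y)
Area per tree = 7.5 m * 7.5 m = 56.25 m^2
TPH = 10000 / 56.25 = 178 trees/ha

178


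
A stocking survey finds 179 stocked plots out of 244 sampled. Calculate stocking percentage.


Formula: Stocking % = stocked plots / total plots * 100
Stocking = 179 / 244 * 100
Stocking = 0.7336 * 100 = 73.4%

73.4


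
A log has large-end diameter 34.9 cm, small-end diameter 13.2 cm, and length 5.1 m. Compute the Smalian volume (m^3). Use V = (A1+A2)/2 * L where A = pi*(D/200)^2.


Smalian: V = (A1 + A2)/2 * L,  A = pi*(D/200)^2
A1 = pi*(34.9/200)^2 = 0.095662 m^2
A2 = pi*(13.2/200)^2 = 0.013685 m^2
V = (0.095662+0.013685)/2*5.1 = 0.2788 m^3

0.2788


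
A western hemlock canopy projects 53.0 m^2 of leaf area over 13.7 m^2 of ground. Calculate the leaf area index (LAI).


Formula: LAI = total leaf area / ground area  (dimensionless)
LAI = 53.0 m^2 / 13.7 m^2
LAI = 3.87

3.87


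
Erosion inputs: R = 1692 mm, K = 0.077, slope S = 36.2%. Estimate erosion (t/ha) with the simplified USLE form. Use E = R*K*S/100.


Formula: E = R * K * S / 100  (simplified USLE)
R * K = 1692 * 0.077 = 130.284
E = 130.284 * 36.2 / 100 = 47.16 t/ha

47.16


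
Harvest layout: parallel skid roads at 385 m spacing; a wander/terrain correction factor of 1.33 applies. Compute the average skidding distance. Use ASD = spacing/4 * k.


Formula: ASD = (spacing / 4) * correction
Uncorrected distance = spacing / 4 = 385 / 4 = 96.25 m
ASD = 96.25 * 1.33 = 128 m

128


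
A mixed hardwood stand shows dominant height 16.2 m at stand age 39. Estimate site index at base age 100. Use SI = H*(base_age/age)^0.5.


Formula: SI = H_dom * (base_age / age)^0.5
Age ratio = 100 / 39 = 2.5641
sqrt(age_ratio) = 1.60128
SI = 16.2 * 1.60128 = 25.9 m

25.9


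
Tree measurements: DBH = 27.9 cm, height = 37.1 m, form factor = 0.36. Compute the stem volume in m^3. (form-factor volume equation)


Formula: V = pi * (DBH/200)^2 * H * ff
Radius = DBH/200 = 27.9/200 = 0.1395 m
Radius^2 = 0.1395^2 = 0.01946025 m^2
V = pi * 0.01946025 * 37.1 * 0.36
V = 0.817 m^3

0.817


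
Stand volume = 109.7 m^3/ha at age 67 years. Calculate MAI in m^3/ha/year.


Formula: MAI = Total Volume / Stand Age
MAI = 109.7 m^3/ha / 67 years
MAI = 1.64 m^3/ha/year

1.64


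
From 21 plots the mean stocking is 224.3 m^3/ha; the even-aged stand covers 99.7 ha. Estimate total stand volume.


Formula: Total Volume = Mean Volume per ha * Total Area
Total Volume = 224.3 m^3/ha * 99.7 ha
Total Volume = 22363 m^3

22363


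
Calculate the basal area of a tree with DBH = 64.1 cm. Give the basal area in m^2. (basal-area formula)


Formula: BA = pi * (DBH/2)^2 / 10000  (cm^2 to m^2)
Radius = DBH/2 = 64.1/2 = 32.05 cm
BA = pi * 32.05^2 / 10000
   = 3227.0518 cm^2 / 10000
   = 0.3227 m^2

0.3227


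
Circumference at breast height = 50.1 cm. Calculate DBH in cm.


Formula: DBH = C / pi
DBH = 50.1 / pi
pi = 3.14159...
DBH = 15.9 cm

15.9


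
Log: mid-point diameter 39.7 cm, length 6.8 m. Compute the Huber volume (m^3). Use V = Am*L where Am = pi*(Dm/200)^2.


Huber: V = Am * L,  Am = pi*(Dm/200)^2
Am = pi*(39.7/200)^2 = 0.123786 m^2
V = 0.123786*6.8 = 0.8417 m^3

0.8417


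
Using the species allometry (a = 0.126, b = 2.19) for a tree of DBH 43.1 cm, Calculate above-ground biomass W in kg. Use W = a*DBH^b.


Formula: W = a * DBH^b  (allometric power law)
DBH^b = 43.1^2.19 = 3797.565
W = 0.126 * 3797.565 = 478.5 kg

478.5


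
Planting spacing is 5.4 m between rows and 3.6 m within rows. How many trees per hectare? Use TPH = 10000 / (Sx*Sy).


Formula: TPH = 10000 m^2/ha / (spacing_x * spacing_y)
Area per tree = 5.4 m * 3.6 m = 19.44 m^2
TPH = 10000 / 19.44 = 514 trees/ha

514


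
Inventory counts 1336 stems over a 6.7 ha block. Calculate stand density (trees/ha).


Formula: Stand Density = N_trees / Area_ha
Density = 1336 trees / 6.7 ha
Density = 199 trees/ha

199


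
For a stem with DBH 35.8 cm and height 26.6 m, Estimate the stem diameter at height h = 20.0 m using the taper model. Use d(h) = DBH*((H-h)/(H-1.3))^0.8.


Taper: d(h) = DBH * ((H - h) / (H - 1.3))^0.8
Numerator = H - h = 26.6 - 20.0 = 6.6 m
Denominator = H - 1.3 = 26.6 - 1.3 = 25.3 m
Ratio = 6.6 / 25.3 = 0.26087
d = 35.8 * 0.26087^0.8 = 12.2 cm

12.2


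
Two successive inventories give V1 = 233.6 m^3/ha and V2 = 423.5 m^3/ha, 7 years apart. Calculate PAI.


Formula: PAI = (V_T2 - V_T1) / (T2 - T1)
Volume increment = 423.5 - 233.6 = 189.9 m^3/ha
PAI = 189.9 / 7 = 27.13 m^3/ha/year

27.13


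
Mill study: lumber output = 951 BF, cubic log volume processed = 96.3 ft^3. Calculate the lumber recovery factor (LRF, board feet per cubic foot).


Formula: LRF = Lumber Output (BF) / Log Input (ft^3)
LRF = 951 BF / 96.3 ft^3
LRF = 9.88 BF/ft^3

9.88


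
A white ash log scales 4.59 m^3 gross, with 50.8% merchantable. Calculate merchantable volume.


Formula: MV = V_total * (merchantable_pct / 100)
Merchantable fraction = 50.8% / 100 = 0.508
MV = 4.59 m^3 * 0.508 = 2.332 m^3

2.332


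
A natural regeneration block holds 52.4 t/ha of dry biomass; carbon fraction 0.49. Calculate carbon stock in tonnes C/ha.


Formula: Carbon Stock = Biomass * Carbon Fraction
C = 52.4 t/ha * 0.49
C = 25.7 t C/ha

25.7


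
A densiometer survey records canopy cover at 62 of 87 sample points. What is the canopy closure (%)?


Formula: Canopy closure = covered points / total points * 100
Closure = 62 / 87 * 100
Closure = 0.7126 * 100 = 71.3%

71.3


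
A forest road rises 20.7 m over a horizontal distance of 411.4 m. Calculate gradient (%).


Formula: Gradient = rise / run * 100
Gradient = 20.7 / 411.4 * 100 = 5.0%

5.0


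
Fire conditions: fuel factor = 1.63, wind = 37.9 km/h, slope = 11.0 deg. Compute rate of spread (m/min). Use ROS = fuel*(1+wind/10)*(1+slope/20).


Formula: ROS = fuel * (1 + wind/10) * (1 + slope/20)
Wind factor = 1 + 37.9/10 = 4.79
Slope factor = 1 + 11.0/20 = 1.55
ROS = 1.63 * 4.79 * 1.55 = 12.1 m/min

12.1


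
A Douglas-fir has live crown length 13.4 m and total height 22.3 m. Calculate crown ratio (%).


Formula: Crown Ratio = (Crown Length / Total Height) * 100
CR = (13.4 m / 22.3 m) * 100
CR = 0.6009 * 100 = 60.1%

60.1


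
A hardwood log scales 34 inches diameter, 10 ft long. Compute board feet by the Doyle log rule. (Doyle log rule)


Doyle: BF = (D - 4)^2 * L / 16
Adjusted diameter = 34 - 4 = 30 in
(D-4)^2 = 30^2 = 900
BF = 900 * 10 / 16 = 563 BF

563


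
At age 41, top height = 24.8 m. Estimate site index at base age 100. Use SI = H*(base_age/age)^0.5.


Formula: SI = H_dom * (base_age / age)^0.5
Age ratio = 100 / 41 = 2.43902
sqrt(age_ratio) = 1.56174
SI = 24.8 * 1.56174 = 38.7 m

38.7


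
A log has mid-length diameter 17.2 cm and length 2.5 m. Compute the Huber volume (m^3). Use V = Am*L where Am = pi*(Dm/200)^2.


Huber: V = Am * L,  Am = pi*(Dm/200)^2
Am = pi*(17.2/200)^2 = 0.023235 m^2
V = 0.023235*2.5 = 0.0581 m^3

0.0581


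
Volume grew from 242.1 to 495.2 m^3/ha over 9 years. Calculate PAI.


Formula: PAI = (V_T2 - V_T1) / (T2 - T1)
Volume increment = 495.2 - 242.1 = 253.1 m^3/ha
PAI = 253.1 / 9 = 28.12 m^3/ha/year

28.12


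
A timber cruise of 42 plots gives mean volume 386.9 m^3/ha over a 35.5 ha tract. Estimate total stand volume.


Formula: Total Volume = Mean Volume per ha * Total Area
Total Volume = 386.9 m^3/ha * 35.5 ha
Total Volume = 13735 m^3

13735


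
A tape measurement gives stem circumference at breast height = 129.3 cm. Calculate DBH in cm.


Formula: DBH = C / pi
DBH = 129.3 / pi
pi = 3.14159...
DBH = 41.2 cm

41.2


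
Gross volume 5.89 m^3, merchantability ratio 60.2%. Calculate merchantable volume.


Formula: MV = V_total * (merchantable_pct / 100)
Merchantable fraction = 60.2% / 100 = 0.602
MV = 5.89 m^3 * 0.602 = 3.546 m^3

3.546


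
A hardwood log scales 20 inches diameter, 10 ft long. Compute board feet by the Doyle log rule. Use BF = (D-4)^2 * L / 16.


Doyle: BF = (D - 4)^2 * L / 16
Adjusted diameter = 20 - 4 = 16 in
(D-4)^2 = 16^2 = 256
BF = 256 * 10 / 16 = 160 BF

160


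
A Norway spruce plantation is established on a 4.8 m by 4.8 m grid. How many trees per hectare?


Formula: TPH = 10000 m^2/ha / (spacing_x * spacing_y)
Area per tree = 4.8 m * 4.8 m = 23.04 m^2
TPH = 10000 / 23.04 = 434 trees/ha

434


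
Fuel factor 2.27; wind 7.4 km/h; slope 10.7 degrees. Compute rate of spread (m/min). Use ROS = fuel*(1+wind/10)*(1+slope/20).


Formula: ROS = fuel * (1 + wind/10) * (1 + slope/20)
Wind factor = 1 + 7.4/10 = 1.74
Slope factor = 1 + 10.7/20 = 1.535
ROS = 2.27 * 1.74 * 1.535 = 6.06 m/min

6.06


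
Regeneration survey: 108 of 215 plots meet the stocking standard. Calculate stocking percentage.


Formula: Stocking % = stocked plots / total plots * 100
Stocking = 108 / 215 * 100
Stocking = 0.5023 * 100 = 50.2%

50.2


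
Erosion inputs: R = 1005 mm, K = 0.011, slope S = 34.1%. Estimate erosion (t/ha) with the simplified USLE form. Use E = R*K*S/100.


Formula: E = R * K * S / 100  (simplified USLE)
R * K = 1005 * 0.011 = 11.055
E = 11.055 * 34.1 / 100 = 3.77 t/ha

3.77


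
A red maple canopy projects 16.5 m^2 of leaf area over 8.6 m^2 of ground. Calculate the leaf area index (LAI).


Formula: LAI = total leaf area / ground area  (dimensionless)
LAI = 16.5 m^2 / 8.6 m^2
LAI = 1.92

1.92


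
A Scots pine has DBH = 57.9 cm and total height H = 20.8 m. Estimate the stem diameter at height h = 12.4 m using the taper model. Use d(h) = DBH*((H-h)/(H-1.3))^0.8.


Taper: d(h) = DBH * ((H - h) / (H - 1.3))^0.8
Numerator = H - h = 20.8 - 12.4 = 8.4 m
Denominator = H - 1.3 = 20.8 - 1.3 = 19.5 m
Ratio = 8.4 / 19.5 = 0.43077
d = 57.9 * 0.43077^0.8 = 29.5 cm

29.5


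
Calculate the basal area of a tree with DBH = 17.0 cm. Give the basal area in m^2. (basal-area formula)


Formula: BA = pi * (DBH/2)^2 / 10000  (cm^2 to m^2)
Radius = DBH/2 = 17.0/2 = 8.5 cm
BA = pi * 8.5^2 / 10000
   = 226.9801 cm^2 / 10000
   = 0.0227 m^2

0.0227


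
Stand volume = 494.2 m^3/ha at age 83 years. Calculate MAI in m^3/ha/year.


Formula: MAI = Total Volume / Stand Age
MAI = 494.2 m^3/ha / 83 years
MAI = 5.95 m^3/ha/year

5.95


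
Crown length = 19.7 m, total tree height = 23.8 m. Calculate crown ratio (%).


Formula: Crown Ratio = (Crown Length / Total Height) * 100
CR = (19.7 m / 23.8 m) * 100
CR = 0.8277 * 100 = 82.8%

82.8


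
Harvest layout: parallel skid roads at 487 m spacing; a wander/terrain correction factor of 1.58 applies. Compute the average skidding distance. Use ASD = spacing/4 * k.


Formula: ASD = (spacing / 4) * correction
Uncorrected distance = spacing / 4 = 487 / 4 = 121.75 m
ASD = 121.75 * 1.58 = 192 m

192


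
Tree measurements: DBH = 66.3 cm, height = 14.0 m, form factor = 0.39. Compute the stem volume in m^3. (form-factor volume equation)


Formula: V = pi * (DBH/200)^2 * H * ff
Radius = DBH/200 = 66.3/200 = 0.3315 m
Radius^2 = 0.3315^2 = 0.10989225 m^2
V = pi * 0.10989225 * 14.0 * 0.39
V = 1.885 m^3

1.885


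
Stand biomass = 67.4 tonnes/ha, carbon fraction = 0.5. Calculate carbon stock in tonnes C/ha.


Formula: Carbon Stock = Biomass * Carbon Fraction
C = 67.4 t/ha * 0.5
C = 33.7 t C/ha

33.7


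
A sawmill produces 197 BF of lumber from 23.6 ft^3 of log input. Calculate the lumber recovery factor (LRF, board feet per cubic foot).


Formula: LRF = Lumber Output (BF) / Log Input (ft^3)
LRF = 197 BF / 23.6 ft^3
LRF = 8.35 BF/ft^3

8.35


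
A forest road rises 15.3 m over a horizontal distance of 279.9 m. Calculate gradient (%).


Formula: Gradient = rise / run * 100
Gradient = 15.3 / 279.9 * 100 = 5.5%

5.5


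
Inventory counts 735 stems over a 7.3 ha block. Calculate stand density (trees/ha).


Formula: Stand Density = N_trees / Area_ha
Density = 735 trees / 7.3 ha
Density = 101 trees/ha

101


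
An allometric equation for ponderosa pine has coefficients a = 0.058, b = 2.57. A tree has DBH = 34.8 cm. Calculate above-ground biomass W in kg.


Formula: W = a * DBH^b  (allometric power law)
DBH^b = 34.8^2.57 = 9159.2235
W = 0.058 * 9159.2235 = 531.2 kg

531.2


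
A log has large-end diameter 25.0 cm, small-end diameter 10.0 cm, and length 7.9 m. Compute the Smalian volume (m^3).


Smalian: V = (A1 + A2)/2 * L,  A = pi*(D/200)^2
A1 = pi*(25.0/200)^2 = 0.049087 m^2
A2 = pi*(10.0/200)^2 = 0.007854 m^2
V = (0.049087+0.007854)/2*7.9 = 0.2249 m^3

0.2249


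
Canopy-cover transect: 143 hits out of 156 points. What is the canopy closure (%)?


Formula: Canopy closure = covered points / total points * 100
Closure = 143 / 156 * 100
Closure = 0.9167 * 100 = 91.7%

91.7


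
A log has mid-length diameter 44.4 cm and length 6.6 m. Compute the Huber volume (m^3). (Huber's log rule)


Huber: V = Am * L,  Am = pi*(Dm/200)^2
Am = pi*(44.4/200)^2 = 0.15483 m^2
V = 0.15483*6.6 = 1.0219 m^3

1.0219


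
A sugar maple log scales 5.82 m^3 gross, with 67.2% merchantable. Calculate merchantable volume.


Formula: MV = V_total * (merchantable_pct / 100)
Merchantable fraction = 67.2% / 100 = 0.672
MV = 5.82 m^3 * 0.672 = 3.911 m^3

3.911


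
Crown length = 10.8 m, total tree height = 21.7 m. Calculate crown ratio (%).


Formula: Crown Ratio = (Crown Length / Total Height) * 100
CR = (10.8 m / 21.7 m) * 100
CR = 0.4977 * 100 = 49.8%

49.8


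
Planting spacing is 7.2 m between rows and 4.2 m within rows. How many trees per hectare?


Formula: TPH = 10000 m^2/ha / (spacing_x * spacing_y)
Area per tree = 7.2 m * 4.2 m = 30.24 m^2
TPH = 10000 / 30.24 = 331 trees/ha

331


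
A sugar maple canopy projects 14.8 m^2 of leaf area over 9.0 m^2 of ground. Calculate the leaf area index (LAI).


Formula: LAI = total leaf area / ground area  (dimensionless)
LAI = 14.8 m^2 / 9.0 m^2
LAI = 1.64

1.64


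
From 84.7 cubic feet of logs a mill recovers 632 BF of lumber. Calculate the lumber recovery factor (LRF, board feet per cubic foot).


Formula: LRF = Lumber Output (BF) / Log Input (ft^3)
LRF = 632 BF / 84.7 ft^3
LRF = 7.46 BF/ft^3

7.46


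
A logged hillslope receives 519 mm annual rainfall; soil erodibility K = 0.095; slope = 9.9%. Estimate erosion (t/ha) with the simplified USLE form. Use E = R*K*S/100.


Formula: E = R * K * S / 100  (simplified USLE)
R * K = 519 * 0.095 = 49.305
E = 49.305 * 9.9 / 100 = 4.88 t/ha

4.88


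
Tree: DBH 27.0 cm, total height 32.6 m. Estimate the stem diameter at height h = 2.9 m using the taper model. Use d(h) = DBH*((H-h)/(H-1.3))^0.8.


Taper: d(h) = DBH * ((H - h) / (H - 1.3))^0.8
Numerator = H - h = 32.6 - 2.9 = 29.7 m
Denominator = H - 1.3 = 32.6 - 1.3 = 31.3 m
Ratio = 29.7 / 31.3 = 0.94888
d = 27.0 * 0.94888^0.8 = 25.9 cm

25.9


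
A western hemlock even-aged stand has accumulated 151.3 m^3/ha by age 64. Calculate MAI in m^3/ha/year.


Formula: MAI = Total Volume / Stand Age
MAI = 151.3 m^3/ha / 64 years
MAI = 2.36 m^3/ha/year

2.36


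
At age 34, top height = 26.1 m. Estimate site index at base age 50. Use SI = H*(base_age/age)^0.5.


Formula: SI = H_dom * (base_age / age)^0.5
Age ratio = 50 / 34 = 1.47059
sqrt(age_ratio) = 1.21268
SI = 26.1 * 1.21268 = 31.7 m

31.7


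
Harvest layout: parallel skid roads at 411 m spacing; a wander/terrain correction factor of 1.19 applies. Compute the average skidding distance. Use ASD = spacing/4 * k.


Formula: ASD = (spacing / 4) * correction
Uncorrected distance = spacing / 4 = 411 / 4 = 102.75 m
ASD = 102.75 * 1.19 = 122 m

122


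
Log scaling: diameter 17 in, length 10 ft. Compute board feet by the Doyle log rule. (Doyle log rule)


Doyle: BF = (D - 4)^2 * L / 16
Adjusted diameter = 17 - 4 = 13 in
(D-4)^2 = 13^2 = 169
BF = 169 * 10 / 16 = 106 BF

106


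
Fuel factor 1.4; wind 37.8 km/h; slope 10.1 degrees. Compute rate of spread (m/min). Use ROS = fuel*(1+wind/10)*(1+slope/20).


Formula: ROS = fuel * (1 + wind/10) * (1 + slope/20)
Wind factor = 1 + 37.8/10 = 4.78
Slope factor = 1 + 10.1/20 = 1.505
ROS = 1.4 * 4.78 * 1.505 = 10.07 m/min

10.07


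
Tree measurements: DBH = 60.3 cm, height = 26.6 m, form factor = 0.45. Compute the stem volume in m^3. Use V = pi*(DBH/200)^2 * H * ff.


Formula: V = pi * (DBH/200)^2 * H * ff
Radius = DBH/200 = 60.3/200 = 0.3015 m
Radius^2 = 0.3015^2 = 0.09090225 m^2
V = pi * 0.09090225 * 26.6 * 0.45
V = 3.418 m^3

3.418


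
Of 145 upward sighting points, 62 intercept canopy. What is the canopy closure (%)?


Formula: Canopy closure = covered points / total points * 100
Closure = 62 / 145 * 100
Closure = 0.4276 * 100 = 42.8%

42.8


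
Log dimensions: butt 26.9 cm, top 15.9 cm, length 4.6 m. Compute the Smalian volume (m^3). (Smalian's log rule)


Smalian: V = (A1 + A2)/2 * L,  A = pi*(D/200)^2
A1 = pi*(26.9/200)^2 = 0.056832 m^2
A2 = pi*(15.9/200)^2 = 0.019856 m^2
V = (0.056832+0.019856)/2*4.6 = 0.1764 m^3

0.1764


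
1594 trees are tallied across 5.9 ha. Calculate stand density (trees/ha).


Formula: Stand Density = N_trees / Area_ha
Density = 1594 trees / 5.9 ha
Density = 270 trees/ha

270


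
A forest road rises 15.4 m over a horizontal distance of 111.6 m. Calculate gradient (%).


Formula: Gradient = rise / run * 100
Gradient = 15.4 / 111.6 * 100 = 13.8%

13.8


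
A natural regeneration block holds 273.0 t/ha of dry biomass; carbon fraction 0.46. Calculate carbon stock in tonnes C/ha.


Formula: Carbon Stock = Biomass * Carbon Fraction
C = 273.0 t/ha * 0.46
C = 125.6 t C/ha

125.6


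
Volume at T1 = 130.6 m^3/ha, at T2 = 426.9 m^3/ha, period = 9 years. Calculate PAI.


Formula: PAI = (V_T2 - V_T1) / (T2 - T1)
Volume increment = 426.9 - 130.6 = 296.3 m^3/ha
PAI = 296.3 / 9 = 32.92 m^3/ha/year

32.92


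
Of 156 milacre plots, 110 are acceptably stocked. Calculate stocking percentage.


Formula: Stocking % = stocked plots / total plots * 100
Stocking = 110 / 156 * 100
Stocking = 0.7051 * 100 = 70.5%

70.5


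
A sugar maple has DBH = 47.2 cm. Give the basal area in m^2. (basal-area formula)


Formula: BA = pi * (DBH/2)^2 / 10000  (cm^2 to m^2)
Radius = DBH/2 = 47.2/2 = 23.6 cm
BA = pi * 23.6^2 / 10000
   = 1749.7414 cm^2 / 10000
   = 0.175 m^2

0.175


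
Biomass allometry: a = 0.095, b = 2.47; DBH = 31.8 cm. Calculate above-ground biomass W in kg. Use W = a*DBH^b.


Formula: W = a * DBH^b  (allometric power law)
DBH^b = 31.8^2.47 = 5140.3772
W = 0.095 * 5140.3772 = 488.3 kg

488.3


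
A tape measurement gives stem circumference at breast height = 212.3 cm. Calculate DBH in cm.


Formula: DBH = C / pi
DBH = 212.3 / pi
pi = 3.14159...
DBH = 67.6 cm

67.6


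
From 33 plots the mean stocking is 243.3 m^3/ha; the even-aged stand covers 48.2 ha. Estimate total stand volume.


Formula: Total Volume = Mean Volume per ha * Total Area
Total Volume = 243.3 m^3/ha * 48.2 ha
Total Volume = 11727 m^3

11727


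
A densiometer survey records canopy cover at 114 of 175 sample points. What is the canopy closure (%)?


Formula: Canopy closure = covered points / total points * 100
Closure = 114 / 175 * 100
Closure = 0.6514 * 100 = 65.1%

65.1


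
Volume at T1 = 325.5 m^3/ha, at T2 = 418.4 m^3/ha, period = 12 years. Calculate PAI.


Formula: PAI = (V_T2 - V_T1) / (T2 - T1)
Volume increment = 418.4 - 325.5 = 92.9 m^3/ha
PAI = 92.9 / 12 = 7.74 m^3/ha/year

7.74


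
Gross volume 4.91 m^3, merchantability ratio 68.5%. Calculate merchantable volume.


Formula: MV = V_total * (merchantable_pct / 100)
Merchantable fraction = 68.5% / 100 = 0.685
MV = 4.91 m^3 * 0.685 = 3.363 m^3

3.363


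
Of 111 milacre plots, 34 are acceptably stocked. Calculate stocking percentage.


Formula: Stocking % = stocked plots / total plots * 100
Stocking = 34 / 111 * 100
Stocking = 0.3063 * 100 = 30.6%

30.6


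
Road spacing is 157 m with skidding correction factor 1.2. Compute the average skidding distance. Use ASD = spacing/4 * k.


Formula: ASD = (spacing / 4) * correction
Uncorrected distance = spacing / 4 = 157 / 4 = 39.25 m
ASD = 39.25 * 1.2 = 47 m

47


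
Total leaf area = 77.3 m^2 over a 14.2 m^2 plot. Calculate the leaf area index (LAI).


Formula: LAI = total leaf area / ground area  (dimensionless)
LAI = 77.3 m^2 / 14.2 m^2
LAI = 5.44

5.44


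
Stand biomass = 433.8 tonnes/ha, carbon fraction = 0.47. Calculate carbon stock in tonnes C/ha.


Formula: Carbon Stock = Biomass * Carbon Fraction
C = 433.8 t/ha * 0.47
C = 203.9 t C/ha

203.9


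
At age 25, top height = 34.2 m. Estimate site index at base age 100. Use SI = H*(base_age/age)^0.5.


Formula: SI = H_dom * (base_age / age)^0.5
Age ratio = 100 / 25 = 4.0
sqrt(age_ratio) = 2.0
SI = 34.2 * 2.0 = 68.4 m

68.4


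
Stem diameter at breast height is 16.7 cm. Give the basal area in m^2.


Formula: BA = pi * (DBH/2)^2 / 10000  (cm^2 to m^2)
Radius = DBH/2 = 16.7/2 = 8.35 cm
BA = pi * 8.35^2 / 10000
   = 219.0397 cm^2 / 10000
   = 0.0219 m^2

0.0219


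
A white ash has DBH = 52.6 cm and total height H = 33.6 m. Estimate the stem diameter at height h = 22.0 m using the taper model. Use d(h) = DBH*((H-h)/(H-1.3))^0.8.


Taper: d(h) = DBH * ((H - h) / (H - 1.3))^0.8
Numerator = H - h = 33.6 - 22.0 = 11.6 m
Denominator = H - 1.3 = 33.6 - 1.3 = 32.3 m
Ratio = 11.6 / 32.3 = 0.35913
d = 52.6 * 0.35913^0.8 = 23.2 cm

23.2


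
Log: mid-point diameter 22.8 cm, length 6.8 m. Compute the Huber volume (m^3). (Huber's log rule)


Huber: V = Am * L,  Am = pi*(Dm/200)^2
Am = pi*(22.8/200)^2 = 0.040828 m^2
V = 0.040828*6.8 = 0.2776 m^3

0.2776


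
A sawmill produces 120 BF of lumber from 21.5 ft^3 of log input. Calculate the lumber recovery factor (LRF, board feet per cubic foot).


Formula: LRF = Lumber Output (BF) / Log Input (ft^3)
LRF = 120 BF / 21.5 ft^3
LRF = 5.58 BF/ft^3

5.58


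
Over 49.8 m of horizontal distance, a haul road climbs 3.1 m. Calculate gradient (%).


Formula: Gradient = rise / run * 100
Gradient = 3.1 / 49.8 * 100 = 6.2%

6.2


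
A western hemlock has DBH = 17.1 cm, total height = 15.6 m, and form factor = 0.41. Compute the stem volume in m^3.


Formula: V = pi * (DBH/200)^2 * H * ff
Radius = DBH/200 = 17.1/200 = 0.0855 m
Radius^2 = 0.0855^2 = 0.00731025 m^2
V = pi * 0.00731025 * 15.6 * 0.41
V = 0.147 m^3

0.147


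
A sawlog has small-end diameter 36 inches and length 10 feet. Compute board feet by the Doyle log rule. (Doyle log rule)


Doyle: BF = (D - 4)^2 * L / 16
Adjusted diameter = 36 - 4 = 32 in
(D-4)^2 = 32^2 = 1024
BF = 1024 * 10 / 16 = 640 BF

640


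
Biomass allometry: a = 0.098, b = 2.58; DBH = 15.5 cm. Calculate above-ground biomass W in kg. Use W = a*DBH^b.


Formula: W = a * DBH^b  (allometric power law)
DBH^b = 15.5^2.58 = 1177.7572
W = 0.098 * 1177.7572 = 115.4 kg

115.4


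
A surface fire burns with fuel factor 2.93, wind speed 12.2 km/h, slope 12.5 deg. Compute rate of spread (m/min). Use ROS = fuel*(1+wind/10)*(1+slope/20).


Formula: ROS = fuel * (1 + wind/10) * (1 + slope/20)
Wind factor = 1 + 12.2/10 = 2.22
Slope factor = 1 + 12.5/20 = 1.625
ROS = 2.93 * 2.22 * 1.625 = 10.57 m/min

10.57


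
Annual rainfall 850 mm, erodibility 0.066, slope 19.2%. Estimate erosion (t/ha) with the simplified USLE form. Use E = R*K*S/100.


Formula: E = R * K * S / 100  (simplified USLE)
R * K = 850 * 0.066 = 56.1
E = 56.1 * 19.2 / 100 = 10.77 t/ha

10.77


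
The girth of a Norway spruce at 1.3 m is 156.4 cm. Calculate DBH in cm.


Formula: DBH = C / pi
DBH = 156.4 / pi
pi = 3.14159...
DBH = 49.8 cm

49.8


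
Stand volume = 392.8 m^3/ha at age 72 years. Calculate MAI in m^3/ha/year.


Formula: MAI = Total Volume / Stand Age
MAI = 392.8 m^3/ha / 72 years
MAI = 5.46 m^3/ha/year

5.46


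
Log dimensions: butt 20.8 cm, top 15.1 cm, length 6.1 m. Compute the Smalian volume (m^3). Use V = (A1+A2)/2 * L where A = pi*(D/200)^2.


Smalian: V = (A1 + A2)/2 * L,  A = pi*(D/200)^2
A1 = pi*(20.8/200)^2 = 0.033979 m^2
A2 = pi*(15.1/200)^2 = 0.017908 m^2
V = (0.033979+0.017908)/2*6.1 = 0.1583 m^3

0.1583


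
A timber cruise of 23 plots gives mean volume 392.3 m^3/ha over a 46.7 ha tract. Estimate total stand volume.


Formula: Total Volume = Mean Volume per ha * Total Area
Total Volume = 392.3 m^3/ha * 46.7 ha
Total Volume = 18320 m^3

18320


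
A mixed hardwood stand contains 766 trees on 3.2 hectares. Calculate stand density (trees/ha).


Formula: Stand Density = N_trees / Area_ha
Density = 766 trees / 3.2 ha
Density = 239 trees/ha

239


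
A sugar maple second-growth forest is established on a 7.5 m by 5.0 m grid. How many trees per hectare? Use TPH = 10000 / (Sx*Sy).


Formula: TPH = 10000 m^2/ha / (spacing_x * spacing_y)
Area per tree = 7.5 m * 5.0 m = 37.5 m^2
TPH = 10000 / 37.5 = 267 trees/ha

267


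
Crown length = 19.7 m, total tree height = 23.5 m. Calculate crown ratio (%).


Formula: Crown Ratio = (Crown Length / Total Height) * 100
CR = (19.7 m / 23.5 m) * 100
CR = 0.8383 * 100 = 83.8%

83.8


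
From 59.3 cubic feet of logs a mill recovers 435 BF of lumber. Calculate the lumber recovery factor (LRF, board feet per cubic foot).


Formula: LRF = Lumber Output (BF) / Log Input (ft^3)
LRF = 435 BF / 59.3 ft^3
LRF = 7.34 BF/ft^3

7.34


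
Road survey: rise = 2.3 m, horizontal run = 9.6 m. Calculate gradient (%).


Formula: Gradient = rise / run * 100
Gradient = 2.3 / 9.6 * 100 = 24.0%

24.0


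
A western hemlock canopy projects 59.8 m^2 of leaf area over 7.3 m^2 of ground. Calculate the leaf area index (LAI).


Formula: LAI = total leaf area / ground area  (dimensionless)
LAI = 59.8 m^2 / 7.3 m^2
LAI = 8.19

8.19


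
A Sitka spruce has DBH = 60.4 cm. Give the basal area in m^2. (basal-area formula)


Formula: BA = pi * (DBH/2)^2 / 10000  (cm^2 to m^2)
Radius = DBH/2 = 60.4/2 = 30.2 cm
BA = pi * 30.2^2 / 10000
   = 2865.2582 cm^2 / 10000
   = 0.2865 m^2

0.2865


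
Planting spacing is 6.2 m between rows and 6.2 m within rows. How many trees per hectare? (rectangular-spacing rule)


Formula: TPH = 10000 m^2/ha / (spacing_x * spacing_y)
Area per tree = 6.2 m * 6.2 m = 38.44 m^2
TPH = 10000 / 38.44 = 260 trees/ha

260


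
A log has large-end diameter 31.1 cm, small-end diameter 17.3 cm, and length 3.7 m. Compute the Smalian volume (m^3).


Smalian: V = (A1 + A2)/2 * L,  A = pi*(D/200)^2
A1 = pi*(31.1/200)^2 = 0.075964 m^2
A2 = pi*(17.3/200)^2 = 0.023506 m^2
V = (0.075964+0.023506)/2*3.7 = 0.184 m^3

0.184


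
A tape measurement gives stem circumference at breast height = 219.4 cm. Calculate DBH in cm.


Formula: DBH = C / pi
DBH = 219.4 / pi
pi = 3.14159...
DBH = 69.8 cm

69.8


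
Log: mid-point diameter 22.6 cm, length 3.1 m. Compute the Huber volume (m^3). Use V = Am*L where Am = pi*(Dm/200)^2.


Huber: V = Am * L,  Am = pi*(Dm/200)^2
Am = pi*(22.6/200)^2 = 0.040115 m^2
V = 0.040115*3.1 = 0.1244 m^3

0.1244


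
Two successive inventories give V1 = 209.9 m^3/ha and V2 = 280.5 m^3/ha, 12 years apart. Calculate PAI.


Formula: PAI = (V_T2 - V_T1) / (T2 - T1)
Volume increment = 280.5 - 209.9 = 70.6 m^3/ha
PAI = 70.6 / 12 = 5.88 m^3/ha/year

5.88


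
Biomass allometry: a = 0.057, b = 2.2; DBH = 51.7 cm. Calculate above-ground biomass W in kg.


Formula: W = a * DBH^b  (allometric power law)
DBH^b = 51.7^2.2 = 5884.0885
W = 0.057 * 5884.0885 = 335.4 kg

335.4


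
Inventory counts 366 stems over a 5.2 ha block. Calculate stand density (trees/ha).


Formula: Stand Density = N_trees / Area_ha
Density = 366 trees / 5.2 ha
Density = 70 trees/ha

70


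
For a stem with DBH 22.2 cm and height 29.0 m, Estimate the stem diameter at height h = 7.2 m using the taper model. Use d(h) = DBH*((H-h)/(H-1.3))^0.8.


Taper: d(h) = DBH * ((H - h) / (H - 1.3))^0.8
Numerator = H - h = 29.0 - 7.2 = 21.8 m
Denominator = H - 1.3 = 29.0 - 1.3 = 27.7 m
Ratio = 21.8 / 27.7 = 0.787
d = 22.2 * 0.787^0.8 = 18.3 cm

18.3


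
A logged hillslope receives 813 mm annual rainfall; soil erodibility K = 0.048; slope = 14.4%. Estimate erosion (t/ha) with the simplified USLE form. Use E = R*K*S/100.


Formula: E = R * K * S / 100  (simplified USLE)
R * K = 813 * 0.048 = 39.024
E = 39.024 * 14.4 / 100 = 5.62 t/ha

5.62


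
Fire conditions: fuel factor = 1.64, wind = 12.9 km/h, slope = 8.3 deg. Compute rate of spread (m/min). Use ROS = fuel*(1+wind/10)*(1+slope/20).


Formula: ROS = fuel * (1 + wind/10) * (1 + slope/20)
Wind factor = 1 + 12.9/10 = 2.29
Slope factor = 1 + 8.3/20 = 1.415
ROS = 1.64 * 2.29 * 1.415 = 5.31 m/min

5.31


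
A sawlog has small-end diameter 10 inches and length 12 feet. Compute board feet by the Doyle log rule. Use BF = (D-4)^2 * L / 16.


Doyle: BF = (D - 4)^2 * L / 16
Adjusted diameter = 10 - 4 = 6 in
(D-4)^2 = 6^2 = 36
BF = 36 * 12 / 16 = 27 BF

27


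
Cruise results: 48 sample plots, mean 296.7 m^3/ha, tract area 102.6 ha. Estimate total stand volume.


Formula: Total Volume = Mean Volume per ha * Total Area
Total Volume = 296.7 m^3/ha * 102.6 ha
Total Volume = 30441 m^3

30441


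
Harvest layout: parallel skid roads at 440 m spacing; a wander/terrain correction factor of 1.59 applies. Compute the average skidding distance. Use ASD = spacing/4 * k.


Formula: ASD = (spacing / 4) * correction
Uncorrected distance = spacing / 4 = 440 / 4 = 110 m
ASD = 110 * 1.59 = 175 m

175


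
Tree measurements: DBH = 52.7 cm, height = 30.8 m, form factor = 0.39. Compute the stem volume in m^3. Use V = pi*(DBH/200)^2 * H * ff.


Formula: V = pi * (DBH/200)^2 * H * ff
Radius = DBH/200 = 52.7/200 = 0.2635 m
Radius^2 = 0.2635^2 = 0.06943225 m^2
V = pi * 0.06943225 * 30.8 * 0.39
V = 2.62 m^3

2.62


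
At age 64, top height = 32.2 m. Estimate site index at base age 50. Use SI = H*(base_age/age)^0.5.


Formula: SI = H_dom * (base_age / age)^0.5
Age ratio = 50 / 64 = 0.78125
sqrt(age_ratio) = 0.88388
SI = 32.2 * 0.88388 = 28.5 m

28.5


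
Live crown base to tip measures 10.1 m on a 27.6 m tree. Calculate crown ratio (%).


Formula: Crown Ratio = (Crown Length / Total Height) * 100
CR = (10.1 m / 27.6 m) * 100
CR = 0.3659 * 100 = 36.6%

36.6


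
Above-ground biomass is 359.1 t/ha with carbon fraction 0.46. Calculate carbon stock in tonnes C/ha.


Formula: Carbon Stock = Biomass * Carbon Fraction
C = 359.1 t/ha * 0.46
C = 165.2 t C/ha

165.2


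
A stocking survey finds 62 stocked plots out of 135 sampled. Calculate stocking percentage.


Formula: Stocking % = stocked plots / total plots * 100
Stocking = 62 / 135 * 100
Stocking = 0.4593 * 100 = 45.9%

45.9


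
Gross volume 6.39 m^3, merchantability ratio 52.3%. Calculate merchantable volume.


Formula: MV = V_total * (merchantable_pct / 100)
Merchantable fraction = 52.3% / 100 = 0.523
MV = 6.39 m^3 * 0.523 = 3.342 m^3

3.342


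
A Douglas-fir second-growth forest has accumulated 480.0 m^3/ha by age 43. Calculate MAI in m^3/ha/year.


Formula: MAI = Total Volume / Stand Age
MAI = 480.0 m^3/ha / 43 years
MAI = 11.16 m^3/ha/year

11.16


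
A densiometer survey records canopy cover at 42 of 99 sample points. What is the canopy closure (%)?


Formula: Canopy closure = covered points / total points * 100
Closure = 42 / 99 * 100
Closure = 0.4242 * 100 = 42.4%

42.4


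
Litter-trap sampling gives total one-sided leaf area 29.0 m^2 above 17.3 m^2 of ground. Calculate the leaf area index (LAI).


Formula: LAI = total leaf area / ground area  (dimensionless)
LAI = 29.0 m^2 / 17.3 m^2
LAI = 1.68

1.68


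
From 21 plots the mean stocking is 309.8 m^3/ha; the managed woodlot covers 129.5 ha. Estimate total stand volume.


Formula: Total Volume = Mean Volume per ha * Total Area
Total Volume = 309.8 m^3/ha * 129.5 ha
Total Volume = 40119 m^3

40119


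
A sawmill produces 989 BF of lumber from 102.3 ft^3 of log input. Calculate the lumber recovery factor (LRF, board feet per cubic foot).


Formula: LRF = Lumber Output (BF) / Log Input (ft^3)
LRF = 989 BF / 102.3 ft^3
LRF = 9.67 BF/ft^3

9.67


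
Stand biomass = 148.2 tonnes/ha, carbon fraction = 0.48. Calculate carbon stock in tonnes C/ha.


Formula: Carbon Stock = Biomass * Carbon Fraction
C = 148.2 t/ha * 0.48
C = 71.1 t C/ha

71.1


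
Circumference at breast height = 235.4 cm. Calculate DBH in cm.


Formula: DBH = C / pi
DBH = 235.4 / pi
pi = 3.14159...
DBH = 74.9 cm

74.9


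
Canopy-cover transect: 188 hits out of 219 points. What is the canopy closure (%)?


Formula: Canopy closure = covered points / total points * 100
Closure = 188 / 219 * 100
Closure = 0.8584 * 100 = 85.8%

85.8


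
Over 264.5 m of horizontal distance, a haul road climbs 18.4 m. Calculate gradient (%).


Formula: Gradient = rise / run * 100
Gradient = 18.4 / 264.5 * 100 = 7.0%

7.0


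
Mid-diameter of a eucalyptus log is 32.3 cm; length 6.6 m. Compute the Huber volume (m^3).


Huber: V = Am * L,  Am = pi*(Dm/200)^2
Am = pi*(32.3/200)^2 = 0.08194 m^2
V = 0.08194*6.6 = 0.5408 m^3

0.5408


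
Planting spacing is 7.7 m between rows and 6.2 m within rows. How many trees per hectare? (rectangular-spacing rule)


Formula: TPH = 10000 m^2/ha / (spacing_x * spacing_y)
Area per tree = 7.7 m * 6.2 m = 47.74 m^2
TPH = 10000 / 47.74 = 209 trees/ha

209


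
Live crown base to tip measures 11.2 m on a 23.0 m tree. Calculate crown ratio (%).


Formula: Crown Ratio = (Crown Length / Total Height) * 100
CR = (11.2 m / 23.0 m) * 100
CR = 0.487 * 100 = 48.7%

48.7


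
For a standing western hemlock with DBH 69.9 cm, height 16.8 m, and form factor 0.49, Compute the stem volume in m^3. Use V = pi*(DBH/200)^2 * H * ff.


Formula: V = pi * (DBH/200)^2 * H * ff
Radius = DBH/200 = 69.9/200 = 0.3495 m
Radius^2 = 0.3495^2 = 0.12215025 m^2
V = pi * 0.12215025 * 16.8 * 0.49
V = 3.159 m^3

3.159


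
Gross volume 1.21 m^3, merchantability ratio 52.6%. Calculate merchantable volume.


Formula: MV = V_total * (merchantable_pct / 100)
Merchantable fraction = 52.6% / 100 = 0.526
MV = 1.21 m^3 * 0.526 = 0.636 m^3

0.636


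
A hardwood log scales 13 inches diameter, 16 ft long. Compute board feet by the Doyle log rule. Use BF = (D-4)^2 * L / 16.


Doyle: BF = (D - 4)^2 * L / 16
Adjusted diameter = 13 - 4 = 9 in
(D-4)^2 = 9^2 = 81
BF = 81 * 16 / 16 = 81 BF

81


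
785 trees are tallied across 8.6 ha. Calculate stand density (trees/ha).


Formula: Stand Density = N_trees / Area_ha
Density = 785 trees / 8.6 ha
Density = 91 trees/ha

91


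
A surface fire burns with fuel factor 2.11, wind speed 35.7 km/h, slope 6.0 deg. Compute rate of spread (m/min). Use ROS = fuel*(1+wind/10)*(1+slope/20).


Formula: ROS = fuel * (1 + wind/10) * (1 + slope/20)
Wind factor = 1 + 35.7/10 = 4.57
Slope factor = 1 + 6.0/20 = 1.3
ROS = 2.11 * 4.57 * 1.3 = 12.54 m/min

12.54


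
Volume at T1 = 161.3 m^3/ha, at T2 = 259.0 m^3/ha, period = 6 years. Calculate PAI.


Formula: PAI = (V_T2 - V_T1) / (T2 - T1)
Volume increment = 259.0 - 161.3 = 97.7 m^3/ha
PAI = 97.7 / 6 = 16.28 m^3/ha/year

16.28


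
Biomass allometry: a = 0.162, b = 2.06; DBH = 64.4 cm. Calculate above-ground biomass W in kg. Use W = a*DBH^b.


Formula: W = a * DBH^b  (allometric power law)
DBH^b = 64.4^2.06 = 5324.8195
W = 0.162 * 5324.8195 = 862.6 kg

862.6


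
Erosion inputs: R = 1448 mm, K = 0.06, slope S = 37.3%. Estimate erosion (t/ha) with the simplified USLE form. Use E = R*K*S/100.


Formula: E = R * K * S / 100  (simplified USLE)
R * K = 1448 * 0.06 = 86.88
E = 86.88 * 37.3 / 100 = 32.41 t/ha

32.41


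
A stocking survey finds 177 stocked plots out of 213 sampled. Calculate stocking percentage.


Formula: Stocking % = stocked plots / total plots * 100
Stocking = 177 / 213 * 100
Stocking = 0.831 * 100 = 83.1%

83.1


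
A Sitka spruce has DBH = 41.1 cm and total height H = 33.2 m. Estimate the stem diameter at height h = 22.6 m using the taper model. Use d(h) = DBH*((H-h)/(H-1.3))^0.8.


Taper: d(h) = DBH * ((H - h) / (H - 1.3))^0.8
Numerator = H - h = 33.2 - 22.6 = 10.6 m
Denominator = H - 1.3 = 33.2 - 1.3 = 31.9 m
Ratio = 10.6 / 31.9 = 0.33229
d = 41.1 * 0.33229^0.8 = 17.0 cm

17.0


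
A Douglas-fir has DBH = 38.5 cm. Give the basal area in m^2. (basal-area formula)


Formula: BA = pi * (DBH/2)^2 / 10000  (cm^2 to m^2)
Radius = DBH/2 = 38.5/2 = 19.25 cm
BA = pi * 19.25^2 / 10000
   = 1164.1564 cm^2 / 10000
   = 0.1164 m^2

0.1164


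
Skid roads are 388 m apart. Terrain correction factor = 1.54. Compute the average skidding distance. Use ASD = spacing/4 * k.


Formula: ASD = (spacing / 4) * correction
Uncorrected distance = spacing / 4 = 388 / 4 = 97 m
ASD = 97 * 1.54 = 149 m

149


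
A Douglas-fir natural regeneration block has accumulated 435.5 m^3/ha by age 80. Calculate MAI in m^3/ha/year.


Formula: MAI = Total Volume / Stand Age
MAI = 435.5 m^3/ha / 80 years
MAI = 5.44 m^3/ha/year

5.44
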